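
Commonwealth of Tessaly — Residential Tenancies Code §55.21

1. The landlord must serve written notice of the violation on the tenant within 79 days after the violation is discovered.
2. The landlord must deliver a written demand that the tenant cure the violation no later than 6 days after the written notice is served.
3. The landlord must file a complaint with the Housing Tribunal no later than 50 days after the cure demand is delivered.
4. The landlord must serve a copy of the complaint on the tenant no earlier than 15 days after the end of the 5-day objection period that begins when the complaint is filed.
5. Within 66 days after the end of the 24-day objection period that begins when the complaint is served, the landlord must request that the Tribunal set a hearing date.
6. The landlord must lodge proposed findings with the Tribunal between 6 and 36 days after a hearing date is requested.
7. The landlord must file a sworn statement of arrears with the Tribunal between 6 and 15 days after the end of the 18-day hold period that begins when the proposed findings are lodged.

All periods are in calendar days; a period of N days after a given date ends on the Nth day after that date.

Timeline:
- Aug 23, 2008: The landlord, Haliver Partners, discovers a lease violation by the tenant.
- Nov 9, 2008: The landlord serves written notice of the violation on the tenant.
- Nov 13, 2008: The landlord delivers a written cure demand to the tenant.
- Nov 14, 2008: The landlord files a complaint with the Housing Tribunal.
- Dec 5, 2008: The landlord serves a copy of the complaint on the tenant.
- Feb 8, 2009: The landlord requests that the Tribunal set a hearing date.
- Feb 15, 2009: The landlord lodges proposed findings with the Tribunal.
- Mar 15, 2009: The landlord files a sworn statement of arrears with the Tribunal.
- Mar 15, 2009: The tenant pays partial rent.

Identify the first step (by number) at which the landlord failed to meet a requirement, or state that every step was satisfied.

Step 1: 79 days after Aug 23, 2008 (when the violation is discovered) is Nov 10, 2008; completed Nov 9, 2008, before the deadline.
Step 2: 6 days after Nov 9, 2008 (when the written notice is served) is Nov 15, 2008; done Nov 13, 2008 — timely.
Step 3: 50 days after Nov 13, 2008 (when the cure demand is delivered) is Jan 2, 2009; done Nov 14, 2008 — timely.
Step 4: the earliest permitted date is 15 days after Nov 19, 2008 (end of the 5-day objection period, which began when the complaint is filed on Nov 14, 2008), i.e. Dec 4, 2008; done Dec 5, 2008 — permitted.
Step 5: 66 days after Dec 29, 2008 (end of the 24-day objection period, which began when the complaint is served on Dec 5, 2008) is Mar 5, 2009; Feb 8, 2009 is within that limit.
Step 6: the window is 6–36 days after Feb 8, 2009 (when a hearing date is requested), so Feb 14, 2009 through Mar 16, 2009; Feb 15, 2009 falls inside that range.
Step 7: the window is 6–15 days after Mar 5, 2009 (end of the 18-day hold period, which began when the proposed findings are lodged on Feb 15, 2009), so Mar 11, 2009 through Mar 20, 2009; done Mar 15, 2009, which is between those dates.

None — every step was satisfied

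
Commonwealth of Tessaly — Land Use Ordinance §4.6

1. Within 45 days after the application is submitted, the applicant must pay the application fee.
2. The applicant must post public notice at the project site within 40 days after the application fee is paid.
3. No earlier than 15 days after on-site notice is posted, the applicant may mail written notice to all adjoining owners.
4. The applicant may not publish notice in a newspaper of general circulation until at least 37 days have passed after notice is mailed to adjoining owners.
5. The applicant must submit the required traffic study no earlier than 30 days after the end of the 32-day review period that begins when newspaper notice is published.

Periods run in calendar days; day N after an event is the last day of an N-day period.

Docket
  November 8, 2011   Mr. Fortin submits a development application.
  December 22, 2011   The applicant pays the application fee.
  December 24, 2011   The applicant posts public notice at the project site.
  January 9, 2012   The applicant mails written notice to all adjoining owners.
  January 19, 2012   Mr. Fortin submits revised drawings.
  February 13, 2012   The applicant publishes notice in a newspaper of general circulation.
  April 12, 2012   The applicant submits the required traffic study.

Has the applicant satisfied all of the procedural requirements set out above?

No

Step 1 — counting 45 days from November 8, 2011 (when the application is submitted) gives a deadline of December 23, 2011; December 22, 2011 is within that limit.
Step 2 — counting 40 days from December 22, 2011 (when the application fee is paid) gives a deadline of January 31, 2012; December 24, 2011 is within that limit.
Step 3 — must wait 15 days from December 24, 2011 (when on-site notice is posted), so not before January 8, 2012; January 9, 2012 is on or after that date.
Step 4 — must wait 37 days from January 9, 2012 (when notice is mailed to adjoining owners), so not before February 15, 2012; acted on February 13, 2012, 2 days prematurely.
The procedure was therefore not followed at step 4.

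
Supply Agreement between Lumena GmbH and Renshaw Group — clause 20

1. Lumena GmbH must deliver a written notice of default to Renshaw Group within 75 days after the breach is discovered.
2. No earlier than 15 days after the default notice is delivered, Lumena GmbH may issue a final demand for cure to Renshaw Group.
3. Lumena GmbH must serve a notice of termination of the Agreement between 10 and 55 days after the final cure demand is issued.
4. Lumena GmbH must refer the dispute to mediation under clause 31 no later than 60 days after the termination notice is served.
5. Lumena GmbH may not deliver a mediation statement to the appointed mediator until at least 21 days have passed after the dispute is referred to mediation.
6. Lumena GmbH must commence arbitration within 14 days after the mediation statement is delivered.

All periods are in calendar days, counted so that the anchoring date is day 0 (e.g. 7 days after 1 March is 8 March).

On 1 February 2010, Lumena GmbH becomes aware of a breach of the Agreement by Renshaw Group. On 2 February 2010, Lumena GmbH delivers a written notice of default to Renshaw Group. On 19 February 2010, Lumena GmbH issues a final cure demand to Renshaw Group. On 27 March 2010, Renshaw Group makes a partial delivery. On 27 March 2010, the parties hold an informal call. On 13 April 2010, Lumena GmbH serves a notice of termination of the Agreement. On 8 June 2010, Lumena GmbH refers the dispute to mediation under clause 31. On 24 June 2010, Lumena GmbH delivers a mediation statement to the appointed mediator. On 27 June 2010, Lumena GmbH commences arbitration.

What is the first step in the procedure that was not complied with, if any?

Step 5

Step 1 — counting 75 days from 1 February 2010 (when the breach is discovered) gives a deadline of 17 April 2010; completed 2 February 2010, before the deadline.
Step 2 — must wait 15 days from 2 February 2010 (when the default notice is delivered), so not before 17 February 2010; done 19 February 2010 — permitted.
Step 3 — 10 and 55 days from 19 February 2010 (when the final cure demand is issued) are 1 March 2010 and 15 April 2010 respectively; 13 April 2010 falls inside that range.
Step 4 — counting 60 days from 13 April 2010 (when the termination notice is served) gives a deadline of 12 June 2010; 8 June 2010 is within that limit.
Step 5 — must wait 21 days from 8 June 2010 (when the dispute is referred to mediation), so not before 29 June 2010; acted on 24 June 2010, 5 days prematurely.
The procedure was therefore not followed at step 5.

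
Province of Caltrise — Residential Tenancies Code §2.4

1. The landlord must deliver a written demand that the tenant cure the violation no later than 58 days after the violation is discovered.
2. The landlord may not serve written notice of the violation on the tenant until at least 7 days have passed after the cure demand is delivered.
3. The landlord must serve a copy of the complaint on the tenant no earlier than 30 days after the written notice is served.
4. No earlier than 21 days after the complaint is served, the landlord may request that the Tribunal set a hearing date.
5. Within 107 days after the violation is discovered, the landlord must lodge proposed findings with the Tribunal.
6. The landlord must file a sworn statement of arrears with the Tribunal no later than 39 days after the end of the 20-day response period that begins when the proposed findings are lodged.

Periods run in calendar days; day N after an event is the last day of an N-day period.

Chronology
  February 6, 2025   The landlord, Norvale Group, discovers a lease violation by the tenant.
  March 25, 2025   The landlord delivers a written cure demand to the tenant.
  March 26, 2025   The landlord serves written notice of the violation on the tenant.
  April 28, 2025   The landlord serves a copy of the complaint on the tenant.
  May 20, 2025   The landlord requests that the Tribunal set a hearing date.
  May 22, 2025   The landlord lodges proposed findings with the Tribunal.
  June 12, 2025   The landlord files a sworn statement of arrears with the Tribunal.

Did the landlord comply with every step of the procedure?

No

Step 1: 58 days after February 6, 2025 (when the violation is discovered) is April 5, 2025; done March 25, 2025 — timely.
Step 2: the earliest permitted date is 7 days after March 25, 2025 (when the cure demand is delivered), i.e. April 1, 2025; acted on March 26, 2025, 6 days prematurely.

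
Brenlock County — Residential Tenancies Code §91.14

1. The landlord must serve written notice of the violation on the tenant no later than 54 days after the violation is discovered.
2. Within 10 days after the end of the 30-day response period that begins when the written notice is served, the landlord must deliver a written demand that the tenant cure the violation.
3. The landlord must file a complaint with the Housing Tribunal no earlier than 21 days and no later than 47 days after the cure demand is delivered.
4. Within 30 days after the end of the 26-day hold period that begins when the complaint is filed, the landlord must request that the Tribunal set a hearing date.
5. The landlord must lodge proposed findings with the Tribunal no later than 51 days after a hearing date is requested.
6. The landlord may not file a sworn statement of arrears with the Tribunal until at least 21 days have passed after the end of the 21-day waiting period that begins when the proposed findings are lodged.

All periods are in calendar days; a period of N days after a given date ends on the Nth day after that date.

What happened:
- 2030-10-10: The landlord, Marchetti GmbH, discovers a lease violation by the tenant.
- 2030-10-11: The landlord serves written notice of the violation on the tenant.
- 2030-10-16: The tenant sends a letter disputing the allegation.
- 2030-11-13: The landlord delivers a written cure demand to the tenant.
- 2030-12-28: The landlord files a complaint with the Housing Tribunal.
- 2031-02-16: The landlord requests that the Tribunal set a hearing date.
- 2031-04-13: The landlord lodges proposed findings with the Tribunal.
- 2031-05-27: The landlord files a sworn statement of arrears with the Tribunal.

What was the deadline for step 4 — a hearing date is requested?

2031-02-22

The complaint is filed on 2030-12-28; the 26-day hold period therefore ends 2031-01-23, and step 4 runs from that date. 30 days after 2031-01-23 is 2031-02-22.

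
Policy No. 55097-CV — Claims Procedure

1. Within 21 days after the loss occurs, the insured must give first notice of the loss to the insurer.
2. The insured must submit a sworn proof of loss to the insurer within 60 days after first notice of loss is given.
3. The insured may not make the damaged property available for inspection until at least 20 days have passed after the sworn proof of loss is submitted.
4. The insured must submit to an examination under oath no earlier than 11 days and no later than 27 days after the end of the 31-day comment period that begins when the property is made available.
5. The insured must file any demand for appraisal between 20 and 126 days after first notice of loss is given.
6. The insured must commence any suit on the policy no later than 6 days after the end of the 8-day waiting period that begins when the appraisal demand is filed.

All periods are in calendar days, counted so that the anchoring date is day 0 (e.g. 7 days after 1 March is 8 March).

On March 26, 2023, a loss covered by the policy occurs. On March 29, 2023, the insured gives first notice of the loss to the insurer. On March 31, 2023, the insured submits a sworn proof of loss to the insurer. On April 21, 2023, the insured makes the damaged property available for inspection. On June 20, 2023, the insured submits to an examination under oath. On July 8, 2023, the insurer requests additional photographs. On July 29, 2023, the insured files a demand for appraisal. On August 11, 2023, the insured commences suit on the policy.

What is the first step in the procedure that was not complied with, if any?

Step 4

Step 1: 21 days after March 26, 2023 (when the loss occurs) is April 16, 2023; March 29, 2023 is within that limit.
Step 2: 60 days after March 29, 2023 (when first notice of loss is given) is May 28, 2023; March 31, 2023 is within that limit.
Step 3: the earliest permitted date is 20 days after March 31, 2023 (when the sworn proof of loss is submitted), i.e. April 20, 2023; done April 21, 2023 — permitted.
Step 4: the window is 11–27 days after May 22, 2023 (end of the 31-day comment period, which began when the property is made available on April 21, 2023), so June 2, 2023 through June 18, 2023; done June 20, 2023 — 2 days after the window closed.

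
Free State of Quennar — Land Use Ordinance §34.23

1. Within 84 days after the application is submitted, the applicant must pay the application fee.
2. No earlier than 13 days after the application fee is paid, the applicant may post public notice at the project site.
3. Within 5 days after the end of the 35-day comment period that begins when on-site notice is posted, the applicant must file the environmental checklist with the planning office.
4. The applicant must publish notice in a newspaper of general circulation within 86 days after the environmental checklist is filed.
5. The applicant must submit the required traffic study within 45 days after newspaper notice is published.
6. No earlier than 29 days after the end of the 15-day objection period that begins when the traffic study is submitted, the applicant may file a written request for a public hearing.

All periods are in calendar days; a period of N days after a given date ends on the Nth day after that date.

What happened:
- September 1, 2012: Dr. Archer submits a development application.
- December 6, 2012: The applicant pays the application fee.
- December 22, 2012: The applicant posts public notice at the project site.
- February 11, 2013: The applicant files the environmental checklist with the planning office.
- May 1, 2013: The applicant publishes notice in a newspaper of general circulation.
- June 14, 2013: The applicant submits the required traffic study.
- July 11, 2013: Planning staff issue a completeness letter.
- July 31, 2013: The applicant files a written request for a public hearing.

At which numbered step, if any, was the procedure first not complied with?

Step 1

Step 1: 84 days after September 1, 2012 (when the application is submitted) is November 24, 2012; December 6, 2012 misses that deadline by 12 days.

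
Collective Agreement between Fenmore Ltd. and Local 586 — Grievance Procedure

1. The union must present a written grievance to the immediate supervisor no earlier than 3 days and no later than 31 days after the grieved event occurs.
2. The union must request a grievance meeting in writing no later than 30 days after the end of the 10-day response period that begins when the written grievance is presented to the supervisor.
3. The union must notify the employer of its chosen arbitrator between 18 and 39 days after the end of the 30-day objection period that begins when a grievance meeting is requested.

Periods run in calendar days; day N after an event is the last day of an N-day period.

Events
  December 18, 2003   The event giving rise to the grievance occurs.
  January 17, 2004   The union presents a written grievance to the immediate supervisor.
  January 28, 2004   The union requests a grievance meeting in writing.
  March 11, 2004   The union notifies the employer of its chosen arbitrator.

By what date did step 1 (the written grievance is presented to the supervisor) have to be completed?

Step 1 runs from December 18, 2003, when the grieved event occurs. The window is 3–31 days after December 18, 2003; it closes on January 18, 2004.

January 18, 2004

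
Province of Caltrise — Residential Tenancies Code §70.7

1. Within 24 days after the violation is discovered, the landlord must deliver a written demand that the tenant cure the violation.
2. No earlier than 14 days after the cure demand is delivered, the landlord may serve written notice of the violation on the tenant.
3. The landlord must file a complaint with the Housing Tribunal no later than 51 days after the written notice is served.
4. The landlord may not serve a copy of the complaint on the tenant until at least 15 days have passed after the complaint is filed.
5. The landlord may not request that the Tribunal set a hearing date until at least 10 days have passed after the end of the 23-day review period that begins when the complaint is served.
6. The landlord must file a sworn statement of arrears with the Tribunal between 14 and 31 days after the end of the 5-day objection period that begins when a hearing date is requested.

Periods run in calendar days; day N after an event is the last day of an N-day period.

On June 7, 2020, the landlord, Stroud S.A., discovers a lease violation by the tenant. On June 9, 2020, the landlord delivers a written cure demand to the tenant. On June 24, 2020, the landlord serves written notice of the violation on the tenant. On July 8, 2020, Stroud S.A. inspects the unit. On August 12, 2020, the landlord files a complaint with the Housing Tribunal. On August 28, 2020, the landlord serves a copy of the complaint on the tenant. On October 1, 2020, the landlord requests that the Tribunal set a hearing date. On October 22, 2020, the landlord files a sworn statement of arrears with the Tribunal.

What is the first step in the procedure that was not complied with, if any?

None — every step was satisfied

Step 1: 24 days after June 7, 2020 (when the violation is discovered) is July 1, 2020; completed June 9, 2020, before the deadline.
Step 2: the earliest permitted date is 14 days after June 9, 2020 (when the cure demand is delivered), i.e. June 23, 2020; June 24, 2020 is on or after that date.
Step 3: 51 days after June 24, 2020 (when the written notice is served) is August 14, 2020; done August 12, 2020 — timely.
Step 4: the earliest permitted date is 15 days after August 12, 2020 (when the complaint is filed), i.e. August 27, 2020; done August 28, 2020 — permitted.
Step 5: the earliest permitted date is 10 days after September 20, 2020 (end of the 23-day review period, which began when the complaint is served on August 28, 2020), i.e. September 30, 2020; October 1, 2020 is on or after that date.
Step 6: the window is 14–31 days after October 6, 2020 (end of the 5-day objection period, which began when a hearing date is requested on October 1, 2020), so October 20, 2020 through November 6, 2020; October 22, 2020 falls inside that range.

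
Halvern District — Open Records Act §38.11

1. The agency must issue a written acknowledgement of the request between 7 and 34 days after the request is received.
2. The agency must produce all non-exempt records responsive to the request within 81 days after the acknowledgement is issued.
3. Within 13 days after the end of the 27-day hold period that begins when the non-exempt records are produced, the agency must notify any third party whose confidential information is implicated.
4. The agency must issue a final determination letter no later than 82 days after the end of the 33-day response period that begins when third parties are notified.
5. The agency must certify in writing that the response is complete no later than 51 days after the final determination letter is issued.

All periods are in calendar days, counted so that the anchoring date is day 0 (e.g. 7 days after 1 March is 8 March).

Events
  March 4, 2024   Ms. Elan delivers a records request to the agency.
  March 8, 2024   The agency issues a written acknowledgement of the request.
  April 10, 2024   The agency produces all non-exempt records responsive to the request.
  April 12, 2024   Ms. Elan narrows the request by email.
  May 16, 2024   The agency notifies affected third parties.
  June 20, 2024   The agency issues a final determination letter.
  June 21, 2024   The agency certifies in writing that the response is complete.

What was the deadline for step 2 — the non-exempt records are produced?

May 28, 2024

Step 2 runs from March 8, 2024, when the acknowledgement is issued. 81 days after March 8, 2024 is May 28, 2024.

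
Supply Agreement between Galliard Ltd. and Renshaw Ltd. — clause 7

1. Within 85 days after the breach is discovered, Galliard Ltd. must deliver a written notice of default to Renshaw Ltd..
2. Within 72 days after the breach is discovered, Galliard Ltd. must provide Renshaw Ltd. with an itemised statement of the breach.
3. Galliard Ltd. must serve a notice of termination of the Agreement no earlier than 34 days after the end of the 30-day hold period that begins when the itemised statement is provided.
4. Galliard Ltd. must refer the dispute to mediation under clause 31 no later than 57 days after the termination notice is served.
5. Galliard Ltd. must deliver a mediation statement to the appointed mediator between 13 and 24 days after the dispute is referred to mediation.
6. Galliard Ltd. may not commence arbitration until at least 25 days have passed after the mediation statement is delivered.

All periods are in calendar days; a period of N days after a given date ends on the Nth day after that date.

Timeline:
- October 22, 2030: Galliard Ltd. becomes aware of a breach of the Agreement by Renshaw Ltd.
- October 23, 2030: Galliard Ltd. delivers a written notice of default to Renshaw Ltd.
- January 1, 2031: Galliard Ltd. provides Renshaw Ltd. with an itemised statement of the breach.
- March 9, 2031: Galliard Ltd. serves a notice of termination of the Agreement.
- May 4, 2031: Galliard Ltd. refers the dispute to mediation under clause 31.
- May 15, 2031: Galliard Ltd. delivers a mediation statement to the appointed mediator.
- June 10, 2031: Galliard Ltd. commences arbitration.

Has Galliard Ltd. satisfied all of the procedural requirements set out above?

Step 1 — counting 85 days from October 22, 2030 (when the breach is discovered) gives a deadline of January 15, 2031; completed October 23, 2030, before the deadline.
Step 2 — counting 72 days from October 22, 2030 (when the breach is discovered) gives a deadline of January 2, 2031; done January 1, 2031 — timely.
Step 3 — must wait 34 days from January 31, 2031 (end of the 30-day hold period, which began when the itemised statement is provided on January 1, 2031), so not before March 6, 2031; done March 9, 2031 — permitted.
Step 4 — counting 57 days from March 9, 2031 (when the termination notice is served) gives a deadline of May 5, 2031; May 4, 2031 is within that limit.
Step 5 — 13 and 24 days from May 4, 2031 (when the dispute is referred to mediation) are May 17, 2031 and May 28, 2031 respectively; done May 15, 2031 — 2 days before the window opened.
No need to go further; step 5 was not satisfied.

No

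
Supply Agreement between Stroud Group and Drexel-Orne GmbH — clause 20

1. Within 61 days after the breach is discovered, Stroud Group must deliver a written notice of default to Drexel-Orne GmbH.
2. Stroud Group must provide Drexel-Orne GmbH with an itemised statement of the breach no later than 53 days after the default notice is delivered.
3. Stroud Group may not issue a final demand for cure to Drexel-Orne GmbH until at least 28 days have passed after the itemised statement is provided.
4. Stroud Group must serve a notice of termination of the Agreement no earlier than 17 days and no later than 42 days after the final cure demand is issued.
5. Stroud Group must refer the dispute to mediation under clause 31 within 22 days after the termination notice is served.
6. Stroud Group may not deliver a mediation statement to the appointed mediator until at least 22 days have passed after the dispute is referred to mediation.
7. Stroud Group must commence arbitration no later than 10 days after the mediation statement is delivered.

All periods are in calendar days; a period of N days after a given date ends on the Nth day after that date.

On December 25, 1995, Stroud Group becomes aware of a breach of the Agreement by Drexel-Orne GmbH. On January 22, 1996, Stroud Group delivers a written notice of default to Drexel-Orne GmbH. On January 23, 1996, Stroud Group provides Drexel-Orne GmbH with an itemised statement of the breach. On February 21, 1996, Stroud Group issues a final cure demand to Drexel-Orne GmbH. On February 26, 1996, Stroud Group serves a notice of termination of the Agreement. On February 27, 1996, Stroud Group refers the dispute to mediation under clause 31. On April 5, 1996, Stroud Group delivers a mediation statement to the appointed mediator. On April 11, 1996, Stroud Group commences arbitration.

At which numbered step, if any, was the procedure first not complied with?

Step 4

(1) due by December 25, 1995 + 61 days = February 24, 1996; completed January 22, 1996, before the deadline.
(2) due by January 22, 1996 + 53 days = March 15, 1996; done January 23, 1996 — timely.
(3) permitted from January 23, 1996 + 28 days = February 20, 1996 onward; done February 21, 1996, after the minimum wait.
(4) the permitted window runs from February 21, 1996 + 17 = March 9, 1996 to February 21, 1996 + 42 = April 3, 1996; February 26, 1996 is 12 days too early.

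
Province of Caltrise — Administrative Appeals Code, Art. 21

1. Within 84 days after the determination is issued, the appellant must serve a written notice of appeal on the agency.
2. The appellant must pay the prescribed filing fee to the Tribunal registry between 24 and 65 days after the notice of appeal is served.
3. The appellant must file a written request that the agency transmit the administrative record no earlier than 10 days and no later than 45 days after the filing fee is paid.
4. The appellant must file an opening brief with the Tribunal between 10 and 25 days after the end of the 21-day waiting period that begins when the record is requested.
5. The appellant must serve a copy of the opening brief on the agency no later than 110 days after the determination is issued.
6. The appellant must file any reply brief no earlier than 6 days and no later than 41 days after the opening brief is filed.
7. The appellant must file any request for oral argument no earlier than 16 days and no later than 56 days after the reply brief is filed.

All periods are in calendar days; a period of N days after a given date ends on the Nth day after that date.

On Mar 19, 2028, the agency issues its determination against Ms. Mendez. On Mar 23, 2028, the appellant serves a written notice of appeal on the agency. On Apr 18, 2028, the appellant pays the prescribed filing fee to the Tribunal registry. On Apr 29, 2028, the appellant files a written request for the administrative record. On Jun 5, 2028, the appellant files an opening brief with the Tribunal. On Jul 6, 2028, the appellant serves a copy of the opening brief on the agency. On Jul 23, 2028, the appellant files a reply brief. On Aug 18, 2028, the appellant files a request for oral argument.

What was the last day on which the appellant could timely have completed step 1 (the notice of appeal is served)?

Step 1 runs from Mar 19, 2028, when the determination is issued. 84 days after Mar 19, 2028 is Jun 11, 2028.

Jun 11, 2028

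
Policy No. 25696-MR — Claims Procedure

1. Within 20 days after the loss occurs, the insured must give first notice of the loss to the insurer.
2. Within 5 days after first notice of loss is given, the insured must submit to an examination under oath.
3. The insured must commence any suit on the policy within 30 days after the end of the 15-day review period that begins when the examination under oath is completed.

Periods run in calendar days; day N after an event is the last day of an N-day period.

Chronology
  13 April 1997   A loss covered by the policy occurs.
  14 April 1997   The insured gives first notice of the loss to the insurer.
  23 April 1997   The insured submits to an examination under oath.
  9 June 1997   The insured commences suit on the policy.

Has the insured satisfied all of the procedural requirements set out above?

No

Step 1 — counting 20 days from 13 April 1997 (when the loss occurs) gives a deadline of 3 May 1997; 14 April 1997 is within that limit.
Step 2 — counting 5 days from 14 April 1997 (when first notice of loss is given) gives a deadline of 19 April 1997; not done until 23 April 1997, 4 days after the deadline.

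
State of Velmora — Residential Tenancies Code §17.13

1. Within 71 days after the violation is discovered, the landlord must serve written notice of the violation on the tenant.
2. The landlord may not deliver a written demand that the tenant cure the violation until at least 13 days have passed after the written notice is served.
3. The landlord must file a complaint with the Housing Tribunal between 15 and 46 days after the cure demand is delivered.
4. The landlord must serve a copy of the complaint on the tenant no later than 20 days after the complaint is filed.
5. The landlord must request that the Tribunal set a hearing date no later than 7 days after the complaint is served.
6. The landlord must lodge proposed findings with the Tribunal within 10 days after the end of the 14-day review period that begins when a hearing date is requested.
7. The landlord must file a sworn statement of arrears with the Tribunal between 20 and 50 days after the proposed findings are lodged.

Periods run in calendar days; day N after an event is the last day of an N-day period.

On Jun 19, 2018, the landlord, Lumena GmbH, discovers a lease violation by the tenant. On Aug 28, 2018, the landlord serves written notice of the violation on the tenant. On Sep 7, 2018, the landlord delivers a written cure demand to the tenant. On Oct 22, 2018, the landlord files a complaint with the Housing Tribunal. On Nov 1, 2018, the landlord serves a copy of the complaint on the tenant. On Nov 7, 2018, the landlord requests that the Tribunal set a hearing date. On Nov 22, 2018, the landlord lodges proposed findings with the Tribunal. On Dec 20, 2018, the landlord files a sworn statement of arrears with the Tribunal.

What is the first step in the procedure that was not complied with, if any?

(1) due by Jun 19, 2018 + 71 days = Aug 29, 2018; completed Aug 28, 2018, before the deadline.
(2) permitted from Aug 28, 2018 + 13 days = Sep 10, 2018 onward; done Sep 7, 2018 — 3 days too early.
The analysis stops there.

Step 2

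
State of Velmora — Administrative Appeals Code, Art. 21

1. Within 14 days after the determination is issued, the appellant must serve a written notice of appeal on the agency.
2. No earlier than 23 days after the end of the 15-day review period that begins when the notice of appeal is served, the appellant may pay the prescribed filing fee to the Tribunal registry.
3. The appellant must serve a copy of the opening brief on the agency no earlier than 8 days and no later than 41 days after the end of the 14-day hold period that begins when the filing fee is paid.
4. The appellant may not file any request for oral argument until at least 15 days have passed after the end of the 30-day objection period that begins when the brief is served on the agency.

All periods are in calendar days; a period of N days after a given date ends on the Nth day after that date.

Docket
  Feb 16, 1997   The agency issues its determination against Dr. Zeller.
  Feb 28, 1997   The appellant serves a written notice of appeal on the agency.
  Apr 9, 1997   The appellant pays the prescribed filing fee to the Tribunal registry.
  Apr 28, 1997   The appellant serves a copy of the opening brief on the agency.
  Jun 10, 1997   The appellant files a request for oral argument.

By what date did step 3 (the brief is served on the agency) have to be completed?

Jun 3, 1997

The filing fee is paid on Apr 9, 1997; the 14-day hold period therefore ends Apr 23, 1997, and step 3 runs from that date. The window is 8–41 days after Apr 23, 1997; it closes on Jun 3, 1997.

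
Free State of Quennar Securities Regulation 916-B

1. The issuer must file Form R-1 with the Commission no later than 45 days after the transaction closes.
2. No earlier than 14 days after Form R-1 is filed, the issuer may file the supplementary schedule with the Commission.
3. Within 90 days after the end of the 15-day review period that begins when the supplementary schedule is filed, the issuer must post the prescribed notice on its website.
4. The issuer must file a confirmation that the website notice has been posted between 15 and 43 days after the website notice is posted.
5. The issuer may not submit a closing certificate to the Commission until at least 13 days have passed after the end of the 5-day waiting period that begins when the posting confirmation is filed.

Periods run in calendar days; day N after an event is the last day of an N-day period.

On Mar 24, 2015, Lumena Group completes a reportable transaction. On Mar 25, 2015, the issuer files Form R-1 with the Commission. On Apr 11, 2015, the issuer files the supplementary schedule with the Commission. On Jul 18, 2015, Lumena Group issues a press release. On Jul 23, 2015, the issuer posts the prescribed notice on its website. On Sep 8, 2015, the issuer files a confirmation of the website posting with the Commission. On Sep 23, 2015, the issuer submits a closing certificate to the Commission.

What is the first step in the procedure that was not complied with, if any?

Step 4

Step 1 — counting 45 days from Mar 24, 2015 (when the transaction closes) gives a deadline of May 8, 2015; completed Mar 25, 2015, before the deadline.
Step 2 — must wait 14 days from Mar 25, 2015 (when Form R-1 is filed), so not before Apr 8, 2015; Apr 11, 2015 is on or after that date.
Step 3 — counting 90 days from Apr 26, 2015 (end of the 15-day review period, which began when the supplementary schedule is filed on Apr 11, 2015) gives a deadline of Jul 25, 2015; completed Jul 23, 2015, before the deadline.
Step 4 — 15 and 43 days from Jul 23, 2015 (when the website notice is posted) are Aug 7, 2015 and Sep 4, 2015 respectively; Sep 8, 2015 is 4 days past the end of the window.
No need to go further; step 4 was not satisfied.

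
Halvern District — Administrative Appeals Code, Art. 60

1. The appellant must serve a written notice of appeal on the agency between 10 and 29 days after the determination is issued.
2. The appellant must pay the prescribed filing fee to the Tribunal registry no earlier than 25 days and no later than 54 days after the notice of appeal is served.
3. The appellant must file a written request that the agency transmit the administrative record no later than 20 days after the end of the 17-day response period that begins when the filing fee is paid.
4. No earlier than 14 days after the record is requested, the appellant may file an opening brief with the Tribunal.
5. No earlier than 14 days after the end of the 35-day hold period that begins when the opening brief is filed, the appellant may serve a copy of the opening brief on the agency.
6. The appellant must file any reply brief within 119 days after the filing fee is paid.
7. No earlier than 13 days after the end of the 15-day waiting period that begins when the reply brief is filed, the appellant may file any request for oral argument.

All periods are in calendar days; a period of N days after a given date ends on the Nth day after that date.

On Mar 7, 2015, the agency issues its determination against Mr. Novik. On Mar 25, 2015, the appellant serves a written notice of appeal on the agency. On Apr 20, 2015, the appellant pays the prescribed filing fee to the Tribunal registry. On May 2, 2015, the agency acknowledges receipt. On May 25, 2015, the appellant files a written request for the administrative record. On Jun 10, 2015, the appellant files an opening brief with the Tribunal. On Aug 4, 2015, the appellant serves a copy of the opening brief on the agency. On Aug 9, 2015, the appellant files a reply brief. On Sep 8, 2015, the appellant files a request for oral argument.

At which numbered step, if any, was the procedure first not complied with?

None — every step was satisfied

Step 1 — 10 and 29 days from Mar 7, 2015 (when the determination is issued) are Mar 17, 2015 and Apr 5, 2015 respectively; done Mar 25, 2015, which is between those dates.
Step 2 — 25 and 54 days from Mar 25, 2015 (when the notice of appeal is served) are Apr 19, 2015 and May 18, 2015 respectively; done Apr 20, 2015 — within the window.
Step 3 — counting 20 days from May 7, 2015 (end of the 17-day response period, which began when the filing fee is paid on Apr 20, 2015) gives a deadline of May 27, 2015; done May 25, 2015 — timely.
Step 4 — must wait 14 days from May 25, 2015 (when the record is requested), so not before Jun 8, 2015; done Jun 10, 2015, after the minimum wait.
Step 5 — must wait 14 days from Jul 15, 2015 (end of the 35-day hold period, which began when the opening brief is filed on Jun 10, 2015), so not before Jul 29, 2015; done Aug 4, 2015, after the minimum wait.
Step 6 — counting 119 days from Apr 20, 2015 (when the filing fee is paid) gives a deadline of Aug 17, 2015; Aug 9, 2015 is within that limit.
Step 7 — must wait 13 days from Aug 24, 2015 (end of the 15-day waiting period, which began when the reply brief is filed on Aug 9, 2015), so not before Sep 6, 2015; done Sep 8, 2015 — permitted.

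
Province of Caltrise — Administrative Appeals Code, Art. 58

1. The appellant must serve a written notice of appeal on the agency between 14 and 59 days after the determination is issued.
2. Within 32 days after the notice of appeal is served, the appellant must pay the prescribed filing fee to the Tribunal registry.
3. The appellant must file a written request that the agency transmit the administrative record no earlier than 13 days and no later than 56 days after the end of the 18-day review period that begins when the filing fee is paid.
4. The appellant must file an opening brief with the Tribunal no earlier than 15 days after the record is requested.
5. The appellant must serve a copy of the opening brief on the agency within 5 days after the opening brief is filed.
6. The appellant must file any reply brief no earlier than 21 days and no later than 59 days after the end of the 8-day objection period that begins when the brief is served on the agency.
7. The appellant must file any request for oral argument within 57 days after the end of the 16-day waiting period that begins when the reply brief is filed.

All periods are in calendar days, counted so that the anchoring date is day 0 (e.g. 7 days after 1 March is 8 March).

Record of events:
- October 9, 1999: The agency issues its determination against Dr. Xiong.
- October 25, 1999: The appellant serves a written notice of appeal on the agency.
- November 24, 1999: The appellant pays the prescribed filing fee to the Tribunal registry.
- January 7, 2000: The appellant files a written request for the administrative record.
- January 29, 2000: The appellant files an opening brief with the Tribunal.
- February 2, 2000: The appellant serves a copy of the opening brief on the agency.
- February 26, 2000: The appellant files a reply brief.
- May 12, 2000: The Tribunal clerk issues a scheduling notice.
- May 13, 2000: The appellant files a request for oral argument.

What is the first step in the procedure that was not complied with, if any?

Step 6

Step 1 — 14 and 59 days from October 9, 1999 (when the determination is issued) are October 23, 1999 and December 7, 1999 respectively; done October 25, 1999 — within the window.
Step 2 — counting 32 days from October 25, 1999 (when the notice of appeal is served) gives a deadline of November 26, 1999; done November 24, 1999 — timely.
Step 3 — 13 and 56 days from December 12, 1999 (end of the 18-day review period, which began when the filing fee is paid on November 24, 1999) are December 25, 1999 and February 6, 2000 respectively; done January 7, 2000, which is between those dates.
Step 4 — must wait 15 days from January 7, 2000 (when the record is requested), so not before January 22, 2000; done January 29, 2000 — permitted.
Step 5 — counting 5 days from January 29, 2000 (when the opening brief is filed) gives a deadline of February 3, 2000; completed February 2, 2000, before the deadline.
Step 6 — 21 and 59 days from February 10, 2000 (end of the 8-day objection period, which began when the brief is served on the agency on February 2, 2000) are March 2, 2000 and April 9, 2000 respectively; done February 26, 2000 — 5 days before the window opened.
No need to go further; step 6 was not satisfied.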